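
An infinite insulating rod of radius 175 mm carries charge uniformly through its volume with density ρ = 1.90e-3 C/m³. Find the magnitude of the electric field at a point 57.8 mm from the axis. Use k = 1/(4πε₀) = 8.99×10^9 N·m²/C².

By cylindrical symmetry E is radial; use a coaxial Gaussian cylinder of radius 57.8 mm and length L (r < R).
Charge inside radius r per length L is ρ·πr²·L, so λ_enc = ρπr² = 1.994×10^-5 C/m.
Since E is radial and uniform over the curved surface, Φ = E·2πrL = Q_enc/ε₀ = λ_enc L/ε₀.
E = 2k|λ_enc|/r = 2(8.99×10^9)(1.994e-5)/(0.0578) = 6.20×10^6 N/C.

E = 6.20×10^6 N/C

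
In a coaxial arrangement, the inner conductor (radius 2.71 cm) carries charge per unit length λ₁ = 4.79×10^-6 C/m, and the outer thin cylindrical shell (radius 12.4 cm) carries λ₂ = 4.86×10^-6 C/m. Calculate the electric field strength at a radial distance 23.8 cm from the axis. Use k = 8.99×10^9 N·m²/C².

Coaxial Gaussian cylinder, radius r = 23.8 cm, length L (r > 12.4 cm, enclosing both).
λ_enc = λ₁ + λ₂ = (4.79e-6) + (4.86e-6) = 9.65×10^-6 C/m.
Applying ∮E·dA = Q_enc/ε₀ with the end caps contributing no flux:
E = 2k|λ_enc|/r = 2(8.99×10^9)(9.65×10^-6)/(0.238) = 7.29×10^5 N/C.

E ≈ 7.29×10^5 N/C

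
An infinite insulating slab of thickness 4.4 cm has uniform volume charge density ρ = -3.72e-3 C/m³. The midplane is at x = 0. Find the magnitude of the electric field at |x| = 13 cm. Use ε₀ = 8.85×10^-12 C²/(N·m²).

The point |x| = 13 cm lies outside the slab (half-thickness 0.022 m). A symmetric pillbox spanning the full slab encloses Q_enc = ρ·d·A.
Flux = 2EA ⇒ E = |ρ|d/(2ε₀), independent of distance outside.
E = (3.72×10^-3)(0.044)/(2·8.85×10^-12) = 9.25e6 N/C.

|E| = 9.25×10^6 N/C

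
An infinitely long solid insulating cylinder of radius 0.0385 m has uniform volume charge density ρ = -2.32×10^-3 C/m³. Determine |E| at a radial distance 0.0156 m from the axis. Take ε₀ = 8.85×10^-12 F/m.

|E| ≈ 2.04×10^6 N/C

By cylindrical symmetry E is radial; use a coaxial Gaussian cylinder of radius 0.0156 m and length L (r < R).
Charge inside radius r per length L is ρ·πr²·L, so λ_enc = ρπr² = -1.774e-6 C/m.
Gauss's law: E·2πrL = λ_enc L/ε₀.
E = |λ_enc|/(2πε₀r) = (1.774e-6)/(2π·8.85×10^-12·0.0156) = 2.04×10^6 N/C.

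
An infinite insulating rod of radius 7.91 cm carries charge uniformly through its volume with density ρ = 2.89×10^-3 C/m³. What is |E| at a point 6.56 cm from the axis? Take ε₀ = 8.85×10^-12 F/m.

|E| = 1.07×10^7 N/C

Take a coaxial cylindrical Gaussian surface of radius r = 6.56 cm and length L (r < R).
Charge inside radius r per length L is ρ·πr²·L, so λ_enc = ρπr² = 3.907×10^-5 C/m.
Applying ∮E·dA = Q_enc/ε₀ with the end caps contributing no flux:
E = |λ_enc|/(2πε₀r) = (3.907×10^-5)/(2π·8.85×10^-12·0.0656) = 1.07×10^7 N/C.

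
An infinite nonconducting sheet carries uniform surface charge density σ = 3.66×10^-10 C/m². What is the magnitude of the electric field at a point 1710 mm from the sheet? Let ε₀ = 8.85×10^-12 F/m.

Choose a cylindrical pillbox piercing the sheet, end faces (area A) parallel to it.
Flux Φ = 2EA and Q_enc = σA, so 2EA = σA/ε₀ ⇒ E = |σ|/(2ε₀), independent of distance.
E = |σ|/(2ε₀) = (3.66×10^-10)/(2·8.85×10^-12) = 20.7 N/C.

E ≈ 20.7 N/C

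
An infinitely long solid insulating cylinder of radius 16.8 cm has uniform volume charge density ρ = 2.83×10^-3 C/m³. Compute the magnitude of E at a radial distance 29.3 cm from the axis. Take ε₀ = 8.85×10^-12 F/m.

E = 1.54×10^7 N/C

Choose a coaxial cylinder of radius r = 29.3 cm (arbitrary length L) as the Gaussian surface (r > 16.8 cm, full cross-section enclosed).
λ_enc = ρ·πR² = (2.83×10^-3)π(0.168)² = 2.509×10^-4 C/m.
Since E is radial and uniform over the curved surface, Φ = E·2πrL = Q_enc/ε₀ = λ_enc L/ε₀.
E = |λ_enc|/(2πε₀r) = (2.509×10^-4)/(2π·8.85×10^-12·0.293) = 1.54×10^7 N/C.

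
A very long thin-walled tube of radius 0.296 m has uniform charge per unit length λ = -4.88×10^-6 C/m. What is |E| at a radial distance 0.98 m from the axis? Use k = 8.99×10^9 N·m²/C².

E = 8.95e4 N/C

Coaxial Gaussian cylinder, radius r = 0.98 m, length L (r > 0.296 m).
The full line charge is enclosed: λ_enc = -4.88×10^-6 C/m.
Applying ∮E·dA = Q_enc/ε₀ with the end caps contributing no flux:
E = 2k|λ_enc|/r = 2(8.99×10^9)(4.88×10^-6)/(0.98) = 8.95×10^4 N/C.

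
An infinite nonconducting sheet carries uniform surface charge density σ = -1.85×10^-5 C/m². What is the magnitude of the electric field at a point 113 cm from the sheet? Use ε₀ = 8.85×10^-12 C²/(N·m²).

1.05e6 V/m

By planar symmetry E is perpendicular to the sheet and uniform; use a Gaussian pillbox with flat faces of area A on each side of the sheet.
Flux Φ = 2EA and Q_enc = σA, so 2EA = σA/ε₀ ⇒ E = |σ|/(2ε₀), independent of distance.
E = |σ|/(2ε₀) = (1.85e-5)/(2·8.85×10^-12) = 1.05×10^6 N/C.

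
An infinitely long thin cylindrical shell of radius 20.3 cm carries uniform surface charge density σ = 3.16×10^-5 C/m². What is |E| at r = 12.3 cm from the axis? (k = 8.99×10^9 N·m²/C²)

E = 0

By cylindrical symmetry E is radial; use a coaxial Gaussian cylinder of radius 12.3 cm and length L (r < 20.3 cm, inside the shell).
All the surface charge lies outside this cylinder: Q_enc = 0, hence E = 0.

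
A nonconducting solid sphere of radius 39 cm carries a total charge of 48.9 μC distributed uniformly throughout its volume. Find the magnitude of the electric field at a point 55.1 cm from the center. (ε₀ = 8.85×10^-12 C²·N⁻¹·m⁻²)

E = 1.45×10^6 V/m

Use a concentric Gaussian sphere at r = 55.1 cm (r > R, so the entire charge is enclosed).
Q_enc = 48.9 μC = 4.89×10^-5 C.
Since E is radial and uniform over the Gaussian sphere, Φ = E·4πr² = Q_enc/ε₀.
E = |Q_enc|/(4πε₀r²) = (4.89×10^-5)/(4π·8.85×10^-12·(0.551)²) = 1.45×10^6 N/C.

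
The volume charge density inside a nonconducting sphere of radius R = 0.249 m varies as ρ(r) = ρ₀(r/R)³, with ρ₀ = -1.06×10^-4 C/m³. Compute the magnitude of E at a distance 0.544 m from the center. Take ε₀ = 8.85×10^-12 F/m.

Take a concentric spherical Gaussian surface of radius r = 0.544 m (r > R, all charge enclosed).
Q_enc = 4π ∫₀^R ρ₀(r'/R)^3 r'² dr' = 4πρ₀R³/6 = -3.427e-6 C.
By Gauss's law, ∮E·dA = E·4πr² = Q_enc/ε₀.
E = |Q_enc|/(4πε₀r²) = (3.427×10^-6)/(4π·8.85×10^-12·(0.544)²) = 1.04e5 N/C.

E = 1.04×10^5 V/m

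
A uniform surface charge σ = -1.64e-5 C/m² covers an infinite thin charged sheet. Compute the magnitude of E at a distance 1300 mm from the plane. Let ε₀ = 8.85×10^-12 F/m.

|E| ≈ 9.27e5 N/C

By planar symmetry E is perpendicular to the sheet and uniform; use a Gaussian pillbox with flat faces of area A on each side of the sheet.
Only the two end caps contribute flux: Φ = 2EA. With Q_enc = σA, Gauss's law gives E = |σ|/(2ε₀).
E = |σ|/(2ε₀) = (1.64×10^-5)/(2·8.85×10^-12) = 9.27e5 N/C.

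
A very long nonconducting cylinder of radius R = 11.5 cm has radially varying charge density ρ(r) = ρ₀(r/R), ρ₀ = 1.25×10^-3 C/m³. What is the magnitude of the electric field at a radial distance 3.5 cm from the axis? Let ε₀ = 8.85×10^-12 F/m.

Coaxial Gaussian cylinder, radius r = 3.5 cm, length L (r < R).
Integrating ρ over the cross-section to radius r: λ_enc = (2πρ₀/R) ∫₀^r r'^2 dr' = 2πρ₀ r^3/(3·R) = 9.761×10^-7 C/m.
Applying ∮E·dA = Q_enc/ε₀ with the end caps contributing no flux:
E = |λ_enc|/(2πε₀r) = (9.761×10^-7)/(2π·8.85×10^-12·0.035) = 5.02×10^5 N/C.

E ≈ 5.02×10^5 V/m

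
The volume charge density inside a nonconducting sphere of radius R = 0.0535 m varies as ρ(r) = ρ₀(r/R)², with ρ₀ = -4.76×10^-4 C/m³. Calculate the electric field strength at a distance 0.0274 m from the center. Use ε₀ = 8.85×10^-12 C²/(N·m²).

Symmetry ⇒ E = E(r) r̂. Gaussian sphere of radius r = 0.0274 m (r < R).
Integrate the density: Q_enc = 4π ∫₀^r ρ₀(r'/R)^2 r'² dr' = 4πρ₀ r^5/(5·R²) = -6.455×10^-9 C.
Since E is radial and uniform over the Gaussian sphere, Φ = E·4πr² = Q_enc/ε₀.
E = |Q_enc|/(4πε₀r²) = (6.455×10^-9)/(4π·8.85×10^-12·(0.0274)²) = 7.73e4 N/C.

7.73×10^4 N/C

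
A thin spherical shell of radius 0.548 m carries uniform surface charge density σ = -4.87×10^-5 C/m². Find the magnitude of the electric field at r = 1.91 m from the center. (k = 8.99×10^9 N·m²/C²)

|E| = 4.53×10^5 N/C

By spherical symmetry E is radial; choose a Gaussian sphere of radius r = 1.91 m (r > 0.548 m).
The entire shell is enclosed: Q_enc = σ·4πR² = (-4.87×10^-5)·4π·(0.548)² = -1.838e-4 C.
By Gauss's law, ∮E·dA = E·4πr² = Q_enc/ε₀.
E = k|Q_enc|/r² = (8.99×10^9)(1.838×10^-4)/(1.91)² = 4.53×10^5 N/C.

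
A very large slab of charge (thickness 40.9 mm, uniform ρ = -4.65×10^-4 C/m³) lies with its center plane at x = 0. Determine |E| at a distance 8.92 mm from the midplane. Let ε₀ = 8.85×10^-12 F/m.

By symmetry E is perpendicular to the slab. A Gaussian pillbox from −8.92 mm to +8.92 mm (face area A) lies entirely within the slab.
Q_enc = ρ·(2x)·A and flux = 2EA, so 2EA = 2ρxA/ε₀ ⇒ E = |ρ|x/ε₀.
E = (4.65×10^-4)(0.00892)/(8.85×10^-12) = 4.69×10^5 N/C.

E = 4.69×10^5 V/m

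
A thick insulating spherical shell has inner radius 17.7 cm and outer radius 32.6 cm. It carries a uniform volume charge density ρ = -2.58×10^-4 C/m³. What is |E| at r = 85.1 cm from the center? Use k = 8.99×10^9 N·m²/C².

E = 3.90e5 V/m

Take a concentric spherical Gaussian surface of radius r = 85.1 cm (r > 32.6 cm, enclosing the whole shell).
Q_enc = ρ·(4π/3)(b³ − a³) = (-2.58e-4)·(4π/3)·((0.326)³ − (0.177)³) = -3.145×10^-5 C.
By Gauss's law, ∮E·dA = E·4πr² = Q_enc/ε₀.
E = k|Q_enc|/r² = (8.99×10^9)(3.145×10^-5)/(0.851)² = 3.90e5 N/C.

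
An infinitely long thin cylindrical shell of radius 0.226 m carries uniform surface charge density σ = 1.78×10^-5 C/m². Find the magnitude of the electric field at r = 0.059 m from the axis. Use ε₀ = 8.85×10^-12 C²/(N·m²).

Choose a coaxial cylinder of radius r = 0.059 m (arbitrary length L) as the Gaussian surface (r < 0.226 m, inside the shell).
No charge is enclosed, so Gauss's law gives E·2πrL = 0 ⇒ E = 0.

E = 0 (no enclosed charge)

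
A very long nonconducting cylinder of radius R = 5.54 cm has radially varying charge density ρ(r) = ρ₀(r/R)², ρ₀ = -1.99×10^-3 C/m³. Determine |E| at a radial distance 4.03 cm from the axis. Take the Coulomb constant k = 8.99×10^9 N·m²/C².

1.20×10^6 V/m

Choose a coaxial cylinder of radius r = 4.03 cm (arbitrary length L) as the Gaussian surface (r < R).
Integrating ρ over the cross-section to radius r: λ_enc = (2πρ₀/R²) ∫₀^r r'^3 dr' = 2πρ₀ r^4/(4·R²) = -2.686×10^-6 C/m.
By Gauss's law (flux through the curved wall only), E·2πrL = λ_enc L/ε₀.
E = 2k|λ_enc|/r = 2(8.99×10^9)(2.686e-6)/(0.0403) = 1.20e6 N/C.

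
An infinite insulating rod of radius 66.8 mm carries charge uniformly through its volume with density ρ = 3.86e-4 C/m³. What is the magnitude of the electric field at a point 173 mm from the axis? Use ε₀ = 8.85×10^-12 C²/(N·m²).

Take a coaxial cylindrical Gaussian surface of radius r = 173 mm and length L (r > 66.8 mm, full cross-section enclosed).
λ_enc = ρ·πR² = (3.86×10^-4)π(0.0668)² = 5.411e-6 C/m.
Gauss's law: E·2πrL = λ_enc L/ε₀.
E = |λ_enc|/(2πε₀r) = (5.411×10^-6)/(2π·8.85×10^-12·0.173) = 5.62×10^5 N/C.

|E| = 5.62e5 N/C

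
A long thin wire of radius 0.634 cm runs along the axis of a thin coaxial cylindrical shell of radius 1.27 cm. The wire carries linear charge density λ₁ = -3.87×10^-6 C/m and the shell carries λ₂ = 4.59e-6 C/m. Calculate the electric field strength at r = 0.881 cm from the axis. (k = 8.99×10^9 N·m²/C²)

|E| ≈ 7.90e6 N/C

Take a coaxial cylindrical Gaussian surface of radius r = 0.881 cm and length L (between the conductors, 0.634 cm < r < 1.27 cm).
The shell at 1.27 cm lies outside the Gaussian surface, so λ_enc = λ₁ = -3.87×10^-6 C/m.
Since E is radial and uniform over the curved surface, Φ = E·2πrL = Q_enc/ε₀ = λ_enc L/ε₀.
E = 2k|λ_enc|/r = 2(8.99×10^9)(3.87×10^-6)/(0.00881) = 7.90e6 N/C.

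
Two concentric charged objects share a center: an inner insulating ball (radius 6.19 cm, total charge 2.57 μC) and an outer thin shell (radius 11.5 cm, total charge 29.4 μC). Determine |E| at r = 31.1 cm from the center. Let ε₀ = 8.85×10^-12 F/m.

Take a concentric spherical Gaussian surface of radius r = 31.1 cm (r > 11.5 cm, enclosing both).
Q_enc = (2.57 μC) + (29.4 μC) = 3.197e-5 C.
Applying ∮E·dA = Q_enc/ε₀ with Φ = E(4πr²):
E = |Q_enc|/(4πε₀r²) = (3.197e-5)/(4π·8.85×10^-12·(0.311)²) = 2.97×10^6 N/C.

|E| = 2.97×10^6 N/C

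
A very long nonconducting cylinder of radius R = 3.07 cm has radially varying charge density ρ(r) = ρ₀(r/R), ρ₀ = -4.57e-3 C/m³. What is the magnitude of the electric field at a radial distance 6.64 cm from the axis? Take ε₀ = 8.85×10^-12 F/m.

|E| = 2.44×10^6 N/C

By cylindrical symmetry E is radial; use a coaxial Gaussian cylinder of radius 6.64 cm and length L (r > R, full charge per length enclosed).
λ_enc = 2π ∫₀^R ρ₀(r'/R)^1 r' dr' = 2πρ₀R²/3 = -9.021e-6 C/m.
By Gauss's law (flux through the curved wall only), E·2πrL = λ_enc L/ε₀.
E = |λ_enc|/(2πε₀r) = (9.021×10^-6)/(2π·8.85×10^-12·0.0664) = 2.44e6 N/C.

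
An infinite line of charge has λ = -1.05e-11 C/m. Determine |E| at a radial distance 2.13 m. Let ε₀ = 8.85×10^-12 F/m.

Choose a coaxial cylinder of radius r = 2.13 m (arbitrary length L) as the Gaussian surface.
Q_enc = λL, so λ_enc = -1.05×10^-11 C/m.
Gauss's law: E·2πrL = λ_enc L/ε₀.
E = |λ_enc|/(2πε₀r) = (1.05×10^-11)/(2π·8.85×10^-12·2.13) = 8.87×10^-2 N/C.

|E| ≈ 8.87×10^-2 V/m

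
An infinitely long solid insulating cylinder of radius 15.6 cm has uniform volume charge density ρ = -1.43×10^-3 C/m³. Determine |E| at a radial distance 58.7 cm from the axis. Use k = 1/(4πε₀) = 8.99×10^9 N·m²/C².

|E| = 3.35×10^6 N/C

Take a coaxial cylindrical Gaussian surface of radius r = 58.7 cm and length L (r > 15.6 cm, full cross-section enclosed).
λ_enc = ρ·πR² = (-1.43×10^-3)π(0.156)² = -1.093e-4 C/m.
Since E is radial and uniform over the curved surface, Φ = E·2πrL = Q_enc/ε₀ = λ_enc L/ε₀.
E = 2k|λ_enc|/r = 2(8.99×10^9)(1.093×10^-4)/(0.587) = 3.35×10^6 N/C.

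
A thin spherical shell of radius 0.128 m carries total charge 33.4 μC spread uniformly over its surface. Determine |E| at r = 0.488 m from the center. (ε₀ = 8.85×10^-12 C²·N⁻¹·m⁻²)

E ≈ 1.26e6 V/m

Use a concentric Gaussian sphere at r = 0.488 m (r > 0.128 m).
The entire shell is enclosed: Q_enc = 3.34×10^-5 C.
By Gauss's law, ∮E·dA = E·4πr² = Q_enc/ε₀.
E = |Q_enc|/(4πε₀r²) = (3.34×10^-5)/(4π·8.85×10^-12·(0.488)²) = 1.26×10^6 N/C.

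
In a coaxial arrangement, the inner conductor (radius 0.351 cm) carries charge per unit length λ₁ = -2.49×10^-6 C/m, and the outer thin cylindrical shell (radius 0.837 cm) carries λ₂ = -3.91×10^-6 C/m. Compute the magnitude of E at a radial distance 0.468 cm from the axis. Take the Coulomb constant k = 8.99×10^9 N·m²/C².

9.57e6 N/C

By cylindrical symmetry E is radial; use a coaxial Gaussian cylinder of radius 0.468 cm and length L (between the conductors, 0.351 cm < r < 0.837 cm).
The shell at 0.837 cm lies outside the Gaussian surface, so λ_enc = λ₁ = -2.49×10^-6 C/m.
Since E is radial and uniform over the curved surface, Φ = E·2πrL = Q_enc/ε₀ = λ_enc L/ε₀.
E = 2k|λ_enc|/r = 2(8.99×10^9)(2.49×10^-6)/(0.00468) = 9.57×10^6 N/C.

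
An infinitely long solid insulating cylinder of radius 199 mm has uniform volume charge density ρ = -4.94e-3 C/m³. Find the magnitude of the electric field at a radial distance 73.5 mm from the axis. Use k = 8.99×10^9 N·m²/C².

Choose a coaxial cylinder of radius r = 73.5 mm (arbitrary length L) as the Gaussian surface (r < R).
Enclosed charge per unit length: λ_enc = ρ·πr² = (-4.94e-3)π(0.0735)² = -8.384e-5 C/m.
Gauss's law: E·2πrL = λ_enc L/ε₀.
E = 2k|λ_enc|/r = 2(8.99×10^9)(8.384e-5)/(0.0735) = 2.05×10^7 N/C.

E = 2.05e7 N/C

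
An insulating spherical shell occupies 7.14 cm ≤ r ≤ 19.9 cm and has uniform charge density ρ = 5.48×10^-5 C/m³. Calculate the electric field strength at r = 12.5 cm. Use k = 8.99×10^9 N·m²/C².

|E| ≈ 2.10×10^5 N/C

By spherical symmetry E is radial; choose a Gaussian sphere of radius r = 12.5 cm (within the shell material, 7.14 cm < r < 19.9 cm).
Only the shell between 7.14 cm and r is enclosed: Q_enc = ρ·(4π/3)(r³ − a³) = (5.48e-5)·(4π/3)·((0.125)³ − (0.0714)³) = 3.648e-7 C.
Applying ∮E·dA = Q_enc/ε₀ with Φ = E(4πr²):
E = k|Q_enc|/r² = (8.99×10^9)(3.648e-7)/(0.125)² = 2.10×10^5 N/C.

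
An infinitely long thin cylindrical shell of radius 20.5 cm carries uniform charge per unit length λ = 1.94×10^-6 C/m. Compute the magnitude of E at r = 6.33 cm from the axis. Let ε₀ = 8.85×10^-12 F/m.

Choose a coaxial cylinder of radius r = 6.33 cm (arbitrary length L) as the Gaussian surface (r < 20.5 cm, inside the shell).
All the surface charge lies outside this cylinder: Q_enc = 0, hence E = 0.

|E| = 0 V/m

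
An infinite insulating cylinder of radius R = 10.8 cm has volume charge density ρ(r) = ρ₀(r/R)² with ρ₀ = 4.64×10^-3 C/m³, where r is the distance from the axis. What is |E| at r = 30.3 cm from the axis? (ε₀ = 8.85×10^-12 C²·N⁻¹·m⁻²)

E ≈ 5.05×10^6 N/C

Take a coaxial cylindrical Gaussian surface of radius r = 30.3 cm and length L (r > R, full charge per length enclosed).
λ_enc = 2π ∫₀^R ρ₀(r'/R)^2 r' dr' = 2πρ₀R²/4 = 8.501×10^-5 C/m.
Applying ∮E·dA = Q_enc/ε₀ with the end caps contributing no flux:
E = |λ_enc|/(2πε₀r) = (8.501×10^-5)/(2π·8.85×10^-12·0.303) = 5.05e6 N/C.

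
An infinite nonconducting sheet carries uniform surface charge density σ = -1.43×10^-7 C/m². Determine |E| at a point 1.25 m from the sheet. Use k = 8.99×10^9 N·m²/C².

8.08×10^3 N/C

The symmetry is planar: E is normal to the sheet and the same magnitude on both sides. Take a pillbox straddling the sheet with end-cap area A.
Only the two end caps contribute flux: Φ = 2EA. With Q_enc = σA, Gauss's law gives E = |σ|/(2ε₀).
E = 2πk|σ| = 2π(8.99×10^9)(1.43×10^-7) = 8.08×10^3 N/C.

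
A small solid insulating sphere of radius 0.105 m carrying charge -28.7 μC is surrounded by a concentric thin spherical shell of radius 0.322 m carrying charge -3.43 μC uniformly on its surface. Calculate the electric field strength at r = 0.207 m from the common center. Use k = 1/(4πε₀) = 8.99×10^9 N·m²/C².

Take a concentric spherical Gaussian surface of radius r = 0.207 m (between the bodies, 0.105 m < r < 0.322 m).
Only the inner charge is enclosed; the outer shell contributes nothing inside itself. Q_enc = -28.7 μC = -2.87e-5 C.
Applying ∮E·dA = Q_enc/ε₀ with Φ = E(4πr²):
E = k|Q_enc|/r² = (8.99×10^9)(2.87×10^-5)/(0.207)² = 6.02e6 N/C.

|E| = 6.02×10^6 V/m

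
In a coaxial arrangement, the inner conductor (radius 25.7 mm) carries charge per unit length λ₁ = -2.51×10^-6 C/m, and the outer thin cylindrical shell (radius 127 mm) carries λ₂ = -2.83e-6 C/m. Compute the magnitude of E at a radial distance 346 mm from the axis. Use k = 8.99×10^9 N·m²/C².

E = 2.77×10^5 V/m

Choose a coaxial cylinder of radius r = 346 mm (arbitrary length L) as the Gaussian surface (r > 127 mm, enclosing both).
λ_enc = λ₁ + λ₂ = (-2.51×10^-6) + (-2.83×10^-6) = -5.34×10^-6 C/m.
Applying ∮E·dA = Q_enc/ε₀ with the end caps contributing no flux:
E = 2k|λ_enc|/r = 2(8.99×10^9)(5.34e-6)/(0.346) = 2.77×10^5 N/C.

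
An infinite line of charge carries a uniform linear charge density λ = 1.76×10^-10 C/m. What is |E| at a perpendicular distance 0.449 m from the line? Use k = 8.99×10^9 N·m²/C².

Coaxial Gaussian cylinder, radius r = 0.449 m, length L.
Q_enc = λL, so λ_enc = 1.76×10^-10 C/m.
Since E is radial and uniform over the curved surface, Φ = E·2πrL = Q_enc/ε₀ = λ_enc L/ε₀.
E = 2k|λ_enc|/r = 2(8.99×10^9)(1.76×10^-10)/(0.449) = 7.05 N/C.

|E| ≈ 7.05 N/C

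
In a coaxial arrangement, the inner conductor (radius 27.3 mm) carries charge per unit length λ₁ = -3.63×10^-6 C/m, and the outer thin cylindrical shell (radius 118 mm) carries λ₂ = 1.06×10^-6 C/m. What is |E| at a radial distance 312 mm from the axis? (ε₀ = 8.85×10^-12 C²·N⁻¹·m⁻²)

|E| = 1.48e5 N/C

Choose a coaxial cylinder of radius r = 312 mm (arbitrary length L) as the Gaussian surface (r > 118 mm, enclosing both).
λ_enc = λ₁ + λ₂ = (-3.63×10^-6) + (1.06×10^-6) = -2.57×10^-6 C/m.
Gauss's law: E·2πrL = λ_enc L/ε₀.
E = |λ_enc|/(2πε₀r) = (2.57×10^-6)/(2π·8.85×10^-12·0.312) = 1.48×10^5 N/C.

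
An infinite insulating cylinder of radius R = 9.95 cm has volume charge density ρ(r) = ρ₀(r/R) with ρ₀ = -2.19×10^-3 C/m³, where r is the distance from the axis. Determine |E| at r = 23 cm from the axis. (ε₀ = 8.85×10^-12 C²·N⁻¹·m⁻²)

By cylindrical symmetry E is radial; use a coaxial Gaussian cylinder of radius 23 cm and length L (r > R, full charge per length enclosed).
λ_enc = 2π ∫₀^R ρ₀(r'/R)^1 r' dr' = 2πρ₀R²/3 = -4.541e-5 C/m.
Since E is radial and uniform over the curved surface, Φ = E·2πrL = Q_enc/ε₀ = λ_enc L/ε₀.
E = |λ_enc|/(2πε₀r) = (4.541e-5)/(2π·8.85×10^-12·0.23) = 3.55e6 N/C.

3.55×10^6 N/C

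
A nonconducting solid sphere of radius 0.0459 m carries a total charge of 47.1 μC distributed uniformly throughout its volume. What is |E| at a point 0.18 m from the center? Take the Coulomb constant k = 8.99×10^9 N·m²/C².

E = 1.31e7 N/C

Take a concentric spherical Gaussian surface of radius r = 0.18 m (r > R, so the entire charge is enclosed).
Q_enc = 47.1 μC = 4.71×10^-5 C.
By Gauss's law, ∮E·dA = E·4πr² = Q_enc/ε₀.
E = k|Q_enc|/r² = (8.99×10^9)(4.71×10^-5)/(0.18)² = 1.31e7 N/C.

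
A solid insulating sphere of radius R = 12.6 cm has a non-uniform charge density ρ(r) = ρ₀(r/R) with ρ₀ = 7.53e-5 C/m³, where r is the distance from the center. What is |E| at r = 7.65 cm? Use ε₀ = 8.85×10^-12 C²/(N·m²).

By spherical symmetry E is radial; choose a Gaussian sphere of radius r = 7.65 cm (r < R).
Q_enc = ∫₀^r ρ(r')·4πr'² dr' = (4πρ₀/R) ∫₀^r r'^3 dr' = 4πρ₀ r^4/(4·R) = 6.43×10^-8 C.
Since E is radial and uniform over the Gaussian sphere, Φ = E·4πr² = Q_enc/ε₀.
E = |Q_enc|/(4πε₀r²) = (6.43×10^-8)/(4π·8.85×10^-12·(0.0765)²) = 9.88×10^4 N/C.

9.88×10^4 N/C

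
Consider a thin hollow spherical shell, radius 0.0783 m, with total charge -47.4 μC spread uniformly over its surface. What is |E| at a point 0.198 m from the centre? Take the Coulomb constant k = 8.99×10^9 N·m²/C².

E = 1.09×10^7 N/C

By spherical symmetry E is radial; choose a Gaussian sphere of radius r = 0.198 m (r > 0.0783 m).
The entire shell is enclosed: Q_enc = -4.74×10^-5 C.
Since E is radial and uniform over the Gaussian sphere, Φ = E·4πr² = Q_enc/ε₀.
E = k|Q_enc|/r² = (8.99×10^9)(4.74×10^-5)/(0.198)² = 1.09e7 N/C.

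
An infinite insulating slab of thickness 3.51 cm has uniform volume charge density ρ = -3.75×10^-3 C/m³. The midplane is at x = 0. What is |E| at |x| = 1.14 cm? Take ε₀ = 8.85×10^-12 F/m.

4.83e6 V/m

By symmetry E is perpendicular to the slab. A Gaussian pillbox from −1.14 cm to +1.14 cm (face area A) lies entirely within the slab.
Q_enc = ρ·(2x)·A and flux = 2EA, so 2EA = 2ρxA/ε₀ ⇒ E = |ρ|x/ε₀.
E = (3.75e-3)(0.0114)/(8.85×10^-12) = 4.83e6 N/C.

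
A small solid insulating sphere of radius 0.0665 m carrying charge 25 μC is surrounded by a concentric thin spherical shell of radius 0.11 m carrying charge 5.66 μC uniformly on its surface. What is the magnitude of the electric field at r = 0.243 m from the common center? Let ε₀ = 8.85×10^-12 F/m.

|E| = 4.67×10^6 V/m

By spherical symmetry E is radial; choose a Gaussian sphere of radius r = 0.243 m (r > 0.11 m, enclosing both).
Q_enc = (25 μC) + (5.66 μC) = 3.066×10^-5 C.
Applying ∮E·dA = Q_enc/ε₀ with Φ = E(4πr²):
E = |Q_enc|/(4πε₀r²) = (3.066×10^-5)/(4π·8.85×10^-12·(0.243)²) = 4.67×10^6 N/C.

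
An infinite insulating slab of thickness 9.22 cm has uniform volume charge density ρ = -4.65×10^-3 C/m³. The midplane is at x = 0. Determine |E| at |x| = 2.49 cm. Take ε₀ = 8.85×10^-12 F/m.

By symmetry E is perpendicular to the slab. A Gaussian pillbox from −2.49 cm to +2.49 cm (face area A) lies entirely within the slab.
Q_enc = ρ·(2x)·A and flux = 2EA, so 2EA = 2ρxA/ε₀ ⇒ E = |ρ|x/ε₀.
E = (4.65×10^-3)(0.0249)/(8.85×10^-12) = 1.31e7 N/C.

1.31×10^7 N/C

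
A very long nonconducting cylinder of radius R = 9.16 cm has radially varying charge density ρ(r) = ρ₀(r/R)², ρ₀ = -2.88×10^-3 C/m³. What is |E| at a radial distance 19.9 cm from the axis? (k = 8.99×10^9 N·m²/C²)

By cylindrical symmetry E is radial; use a coaxial Gaussian cylinder of radius 19.9 cm and length L (r > R, full charge per length enclosed).
λ_enc = 2π ∫₀^R ρ₀(r'/R)^2 r' dr' = 2πρ₀R²/4 = -3.796×10^-5 C/m.
Applying ∮E·dA = Q_enc/ε₀ with the end caps contributing no flux:
E = 2k|λ_enc|/r = 2(8.99×10^9)(3.796×10^-5)/(0.199) = 3.43e6 N/C.

E = 3.43×10^6 N/C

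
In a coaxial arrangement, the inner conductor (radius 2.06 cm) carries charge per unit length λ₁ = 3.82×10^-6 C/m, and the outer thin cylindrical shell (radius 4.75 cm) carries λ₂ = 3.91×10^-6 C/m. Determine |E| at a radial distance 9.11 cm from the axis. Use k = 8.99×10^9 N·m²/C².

E = 1.53×10^6 N/C

Coaxial Gaussian cylinder, radius r = 9.11 cm, length L (r > 4.75 cm, enclosing both).
λ_enc = λ₁ + λ₂ = (3.82×10^-6) + (3.91×10^-6) = 7.73e-6 C/m.
By Gauss's law (flux through the curved wall only), E·2πrL = λ_enc L/ε₀.
E = 2k|λ_enc|/r = 2(8.99×10^9)(7.73e-6)/(0.0911) = 1.53×10^6 N/C.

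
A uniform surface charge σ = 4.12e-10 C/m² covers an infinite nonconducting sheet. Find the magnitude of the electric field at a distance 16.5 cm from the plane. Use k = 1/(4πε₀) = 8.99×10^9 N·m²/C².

|E| ≈ 23.3 N/C

By planar symmetry E is perpendicular to the sheet and uniform; use a Gaussian pillbox with flat faces of area A on each side of the sheet.
Flux Φ = 2EA and Q_enc = σA, so 2EA = σA/ε₀ ⇒ E = |σ|/(2ε₀), independent of distance.
E = 2πk|σ| = 2π(8.99×10^9)(4.12e-10) = 23.3 N/C.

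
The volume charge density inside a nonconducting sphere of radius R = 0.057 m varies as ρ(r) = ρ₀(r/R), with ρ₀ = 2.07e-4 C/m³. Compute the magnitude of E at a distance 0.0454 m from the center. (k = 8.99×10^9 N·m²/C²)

Take a concentric spherical Gaussian surface of radius r = 0.0454 m (r < R).
Integrate the density: Q_enc = 4π ∫₀^r ρ₀(r'/R)^1 r'² dr' = 4πρ₀ r^4/(4·R) = 4.847×10^-8 C.
Gauss's law: E·4πr² = Q_enc/ε₀.
E = k|Q_enc|/r² = (8.99×10^9)(4.847×10^-8)/(0.0454)² = 2.11e5 N/C.

E ≈ 2.11e5 N/C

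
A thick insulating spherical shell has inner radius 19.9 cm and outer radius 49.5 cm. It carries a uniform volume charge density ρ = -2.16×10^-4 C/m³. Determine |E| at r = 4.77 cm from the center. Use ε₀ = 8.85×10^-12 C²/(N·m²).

Take a concentric spherical Gaussian surface of radius r = 4.77 cm (r < 19.9 cm, inside the empty cavity).
No charge is enclosed, so by Gauss's law E·4πr² = 0 ⇒ E = 0.

|E| = 0 V/m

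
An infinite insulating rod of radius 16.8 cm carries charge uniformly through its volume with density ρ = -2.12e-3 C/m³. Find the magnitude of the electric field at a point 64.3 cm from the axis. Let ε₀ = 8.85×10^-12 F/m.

|E| = 5.26e6 N/C

Choose a coaxial cylinder of radius r = 64.3 cm (arbitrary length L) as the Gaussian surface (r > 16.8 cm, full cross-section enclosed).
λ_enc = ρ·πR² = (-2.12×10^-3)π(0.168)² = -1.88e-4 C/m.
Gauss's law: E·2πrL = λ_enc L/ε₀.
E = |λ_enc|/(2πε₀r) = (1.88×10^-4)/(2π·8.85×10^-12·0.643) = 5.26e6 N/C.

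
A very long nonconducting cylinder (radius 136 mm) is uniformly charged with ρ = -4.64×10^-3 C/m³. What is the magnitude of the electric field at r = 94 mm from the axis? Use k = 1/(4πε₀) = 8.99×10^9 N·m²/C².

Choose a coaxial cylinder of radius r = 94 mm (arbitrary length L) as the Gaussian surface (r < R).
Charge inside radius r per length L is ρ·πr²·L, so λ_enc = ρπr² = -1.288×10^-4 C/m.
Since E is radial and uniform over the curved surface, Φ = E·2πrL = Q_enc/ε₀ = λ_enc L/ε₀.
E = 2k|λ_enc|/r = 2(8.99×10^9)(1.288×10^-4)/(0.094) = 2.46e7 N/C.

E = 2.46e7 N/C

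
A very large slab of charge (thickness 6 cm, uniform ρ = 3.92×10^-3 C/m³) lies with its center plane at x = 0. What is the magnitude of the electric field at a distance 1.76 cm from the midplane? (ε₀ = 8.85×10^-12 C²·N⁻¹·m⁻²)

7.80e6 V/m

By symmetry E is perpendicular to the slab. A Gaussian pillbox from −1.76 cm to +1.76 cm (face area A) lies entirely within the slab.
Q_enc = ρ·(2x)·A and flux = 2EA, so 2EA = 2ρxA/ε₀ ⇒ E = |ρ|x/ε₀.
E = (3.92e-3)(0.0176)/(8.85×10^-12) = 7.80×10^6 N/C.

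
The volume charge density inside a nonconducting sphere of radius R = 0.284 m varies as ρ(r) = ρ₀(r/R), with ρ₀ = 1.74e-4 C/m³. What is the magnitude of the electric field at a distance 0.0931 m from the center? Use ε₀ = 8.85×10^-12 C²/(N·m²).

|E| = 1.50e5 V/m

By spherical symmetry E is radial; choose a Gaussian sphere of radius r = 0.0931 m (r < R).
Q_enc = ∫₀^r ρ(r')·4πr'² dr' = (4πρ₀/R) ∫₀^r r'^3 dr' = 4πρ₀ r^4/(4·R) = 1.446e-7 C.
Gauss's law: E·4πr² = Q_enc/ε₀.
E = |Q_enc|/(4πε₀r²) = (1.446×10^-7)/(4π·8.85×10^-12·(0.0931)²) = 1.50e5 N/C.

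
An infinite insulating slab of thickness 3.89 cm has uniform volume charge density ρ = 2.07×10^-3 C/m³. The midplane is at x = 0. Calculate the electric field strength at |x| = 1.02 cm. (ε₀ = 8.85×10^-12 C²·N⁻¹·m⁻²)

E = 2.39e6 N/C

By symmetry E is perpendicular to the slab. A Gaussian pillbox from −1.02 cm to +1.02 cm (face area A) lies entirely within the slab.
Q_enc = ρ·(2x)·A and flux = 2EA, so 2EA = 2ρxA/ε₀ ⇒ E = |ρ|x/ε₀.
E = (2.07e-3)(0.0102)/(8.85×10^-12) = 2.39×10^6 N/C.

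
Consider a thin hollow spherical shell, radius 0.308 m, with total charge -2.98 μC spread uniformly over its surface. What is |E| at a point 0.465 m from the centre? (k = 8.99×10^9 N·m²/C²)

By spherical symmetry E is radial; choose a Gaussian sphere of radius r = 0.465 m (r > 0.308 m).
The entire shell is enclosed: Q_enc = -2.98×10^-6 C.
Since E is radial and uniform over the Gaussian sphere, Φ = E·4πr² = Q_enc/ε₀.
E = k|Q_enc|/r² = (8.99×10^9)(2.98×10^-6)/(0.465)² = 1.24×10^5 N/C.

E = 1.24×10^5 V/m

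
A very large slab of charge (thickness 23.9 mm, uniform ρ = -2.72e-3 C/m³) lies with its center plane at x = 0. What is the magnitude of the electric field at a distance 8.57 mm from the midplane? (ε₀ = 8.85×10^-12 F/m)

|E| ≈ 2.63e6 N/C

By symmetry E is perpendicular to the slab. A Gaussian pillbox from −8.57 mm to +8.57 mm (face area A) lies entirely within the slab.
Q_enc = ρ·(2x)·A and flux = 2EA, so 2EA = 2ρxA/ε₀ ⇒ E = |ρ|x/ε₀.
E = (2.72×10^-3)(0.00857)/(8.85×10^-12) = 2.63×10^6 N/C.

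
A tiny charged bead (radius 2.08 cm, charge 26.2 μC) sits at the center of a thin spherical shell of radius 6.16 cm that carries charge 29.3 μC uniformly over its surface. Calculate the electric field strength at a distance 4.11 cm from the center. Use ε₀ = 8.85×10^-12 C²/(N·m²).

E = 1.39×10^8 V/m

Take a concentric spherical Gaussian surface of radius r = 4.11 cm (between the bodies, 2.08 cm < r < 6.16 cm).
The shell at 6.16 cm lies outside the Gaussian surface, so Q_enc = 26.2 μC = 2.62e-5 C.
Applying ∮E·dA = Q_enc/ε₀ with Φ = E(4πr²):
E = |Q_enc|/(4πε₀r²) = (2.62e-5)/(4π·8.85×10^-12·(0.0411)²) = 1.39×10^8 N/C.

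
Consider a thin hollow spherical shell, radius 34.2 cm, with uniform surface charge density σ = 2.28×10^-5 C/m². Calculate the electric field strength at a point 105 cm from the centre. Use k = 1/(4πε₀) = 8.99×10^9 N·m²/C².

By spherical symmetry E is radial; choose a Gaussian sphere of radius r = 105 cm (r > 34.2 cm).
The entire shell is enclosed: Q_enc = σ·4πR² = (2.28×10^-5)·4π·(0.342)² = 3.351×10^-5 C.
Gauss's law: E·4πr² = Q_enc/ε₀.
E = k|Q_enc|/r² = (8.99×10^9)(3.351×10^-5)/(1.05)² = 2.73×10^5 N/C.

E = 2.73e5 N/C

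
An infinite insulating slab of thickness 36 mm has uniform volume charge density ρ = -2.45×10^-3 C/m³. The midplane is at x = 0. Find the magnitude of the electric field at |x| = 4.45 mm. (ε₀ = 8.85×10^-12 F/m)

By symmetry E is perpendicular to the slab. A Gaussian pillbox from −4.45 mm to +4.45 mm (face area A) lies entirely within the slab.
Q_enc = ρ·(2x)·A and flux = 2EA, so 2EA = 2ρxA/ε₀ ⇒ E = |ρ|x/ε₀.
E = (2.45×10^-3)(0.00445)/(8.85×10^-12) = 1.23e6 N/C.

|E| = 1.23e6 V/m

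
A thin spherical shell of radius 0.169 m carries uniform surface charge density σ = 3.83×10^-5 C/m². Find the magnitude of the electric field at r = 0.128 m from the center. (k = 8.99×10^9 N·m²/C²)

E = 0 (no enclosed charge)

Symmetry ⇒ E = E(r) r̂. Gaussian sphere of radius r = 0.128 m (inside the shell, r < 0.169 m).
All the charge is outside the Gaussian surface: Q_enc = 0, hence E = 0 everywhere inside the shell.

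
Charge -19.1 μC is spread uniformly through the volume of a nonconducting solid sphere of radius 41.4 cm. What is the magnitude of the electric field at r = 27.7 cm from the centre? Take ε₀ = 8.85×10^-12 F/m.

E ≈ 6.70×10^5 N/C

Symmetry ⇒ E = E(r) r̂. Gaussian sphere of radius r = 27.7 cm (r < R).
For a uniform sphere the enclosed fraction is (r/R)³, so Q_enc = (-19.1 μC)(0.277/0.414)³ = -5.721×10^-6 C.
By Gauss's law, ∮E·dA = E·4πr² = Q_enc/ε₀.
E = |Q_enc|/(4πε₀r²) = (5.721×10^-6)/(4π·8.85×10^-12·(0.277)²) = 6.70×10^5 N/C.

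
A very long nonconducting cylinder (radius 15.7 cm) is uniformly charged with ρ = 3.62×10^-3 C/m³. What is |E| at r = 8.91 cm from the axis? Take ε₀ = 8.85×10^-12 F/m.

1.82e7 V/m

By cylindrical symmetry E is radial; use a coaxial Gaussian cylinder of radius 8.91 cm and length L (r < R).
Charge inside radius r per length L is ρ·πr²·L, so λ_enc = ρπr² = 9.028e-5 C/m.
Applying ∮E·dA = Q_enc/ε₀ with the end caps contributing no flux:
E = |λ_enc|/(2πε₀r) = (9.028×10^-5)/(2π·8.85×10^-12·0.0891) = 1.82e7 N/C.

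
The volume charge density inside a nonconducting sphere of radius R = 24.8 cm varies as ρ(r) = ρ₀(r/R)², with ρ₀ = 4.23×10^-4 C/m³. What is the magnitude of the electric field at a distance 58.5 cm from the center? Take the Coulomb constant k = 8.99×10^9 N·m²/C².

|E| = 4.26×10^5 V/m

Use a concentric Gaussian sphere at r = 58.5 cm (r > R, all charge enclosed).
Q_enc = 4π ∫₀^R ρ₀(r'/R)^2 r'² dr' = 4πρ₀R³/5 = 1.622e-5 C.
Since E is radial and uniform over the Gaussian sphere, Φ = E·4πr² = Q_enc/ε₀.
E = k|Q_enc|/r² = (8.99×10^9)(1.622×10^-5)/(0.585)² = 4.26e5 N/C.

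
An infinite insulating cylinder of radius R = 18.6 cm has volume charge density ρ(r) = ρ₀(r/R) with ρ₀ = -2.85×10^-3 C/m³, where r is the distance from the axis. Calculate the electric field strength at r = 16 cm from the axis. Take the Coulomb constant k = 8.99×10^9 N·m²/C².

Choose a coaxial cylinder of radius r = 16 cm (arbitrary length L) as the Gaussian surface (r < R).
Integrating ρ over the cross-section to radius r: λ_enc = (2πρ₀/R) ∫₀^r r'^2 dr' = 2πρ₀ r^3/(3·R) = -1.314×10^-4 C/m.
Gauss's law: E·2πrL = λ_enc L/ε₀.
E = 2k|λ_enc|/r = 2(8.99×10^9)(1.314×10^-4)/(0.16) = 1.48×10^7 N/C.

1.48×10^7 V/m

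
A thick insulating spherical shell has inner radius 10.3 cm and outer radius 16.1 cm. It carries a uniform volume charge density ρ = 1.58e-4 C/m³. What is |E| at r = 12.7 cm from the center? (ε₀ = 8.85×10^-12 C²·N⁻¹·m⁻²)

E = 3.53e5 V/m

Use a concentric Gaussian sphere at r = 12.7 cm (within the shell material, 10.3 cm < r < 16.1 cm).
Enclosed charge is the volume from a to r: Q_enc = (4π/3)ρ(r³ − a³) = 6.325e-7 C.
Since E is radial and uniform over the Gaussian sphere, Φ = E·4πr² = Q_enc/ε₀.
E = |Q_enc|/(4πε₀r²) = (6.325×10^-7)/(4π·8.85×10^-12·(0.127)²) = 3.53×10^5 N/C.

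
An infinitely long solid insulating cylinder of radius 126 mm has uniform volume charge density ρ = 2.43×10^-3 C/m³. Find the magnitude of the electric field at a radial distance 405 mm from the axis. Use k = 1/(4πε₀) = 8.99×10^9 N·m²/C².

|E| ≈ 5.38×10^6 N/C

Take a coaxial cylindrical Gaussian surface of radius r = 405 mm and length L (r > 126 mm, full cross-section enclosed).
λ_enc = ρ·πR² = (2.43×10^-3)π(0.126)² = 1.212×10^-4 C/m.
Gauss's law: E·2πrL = λ_enc L/ε₀.
E = 2k|λ_enc|/r = 2(8.99×10^9)(1.212×10^-4)/(0.405) = 5.38×10^6 N/C.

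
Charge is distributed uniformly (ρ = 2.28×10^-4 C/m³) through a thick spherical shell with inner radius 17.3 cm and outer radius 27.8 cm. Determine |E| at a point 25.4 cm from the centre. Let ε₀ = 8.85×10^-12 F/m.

E ≈ 1.49×10^6 N/C

By spherical symmetry E is radial; choose a Gaussian sphere of radius r = 25.4 cm (within the shell material, 17.3 cm < r < 27.8 cm).
Enclosed charge is the volume from a to r: Q_enc = (4π/3)ρ(r³ − a³) = 1.071e-5 C.
Applying ∮E·dA = Q_enc/ε₀ with Φ = E(4πr²):
E = |Q_enc|/(4πε₀r²) = (1.071e-5)/(4π·8.85×10^-12·(0.254)²) = 1.49e6 N/C.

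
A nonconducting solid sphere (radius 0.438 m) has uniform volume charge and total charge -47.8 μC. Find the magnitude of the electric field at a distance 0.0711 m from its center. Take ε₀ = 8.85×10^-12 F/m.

E = 3.64×10^5 N/C

By spherical symmetry E is radial; choose a Gaussian sphere of radius r = 0.0711 m (r < R).
Only the charge within r is enclosed: Q_enc = Q·(r/R)³ = (-47.8 μC)·(0.0711 m/0.438 m)³ = -2.045×10^-7 C.
Gauss's law: E·4πr² = Q_enc/ε₀.
E = |Q_enc|/(4πε₀r²) = (2.045×10^-7)/(4π·8.85×10^-12·(0.0711)²) = 3.64×10^5 N/C.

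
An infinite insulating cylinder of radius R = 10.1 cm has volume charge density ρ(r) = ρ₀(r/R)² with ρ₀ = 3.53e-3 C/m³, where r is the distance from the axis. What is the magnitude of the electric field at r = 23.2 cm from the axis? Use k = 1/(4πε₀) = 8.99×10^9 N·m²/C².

Coaxial Gaussian cylinder, radius r = 23.2 cm, length L (r > R, full charge per length enclosed).
λ_enc = 2π ∫₀^R ρ₀(r'/R)^2 r' dr' = 2πρ₀R²/4 = 5.656×10^-5 C/m.
Since E is radial and uniform over the curved surface, Φ = E·2πrL = Q_enc/ε₀ = λ_enc L/ε₀.
E = 2k|λ_enc|/r = 2(8.99×10^9)(5.656×10^-5)/(0.232) = 4.38e6 N/C.

E ≈ 4.38×10^6 N/C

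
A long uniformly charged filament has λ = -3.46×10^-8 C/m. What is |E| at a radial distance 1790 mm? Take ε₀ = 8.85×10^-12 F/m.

|E| ≈ 348 V/m

Choose a coaxial cylinder of radius r = 1790 mm (arbitrary length L) as the Gaussian surface.
Q_enc = λL, so λ_enc = -3.46×10^-8 C/m.
Since E is radial and uniform over the curved surface, Φ = E·2πrL = Q_enc/ε₀ = λ_enc L/ε₀.
E = |λ_enc|/(2πε₀r) = (3.46e-8)/(2π·8.85×10^-12·1.79) = 348 N/C.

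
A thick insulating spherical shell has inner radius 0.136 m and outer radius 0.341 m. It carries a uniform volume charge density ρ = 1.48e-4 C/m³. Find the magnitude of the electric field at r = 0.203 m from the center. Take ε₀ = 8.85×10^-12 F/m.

|E| = 7.91e5 V/m

Take a concentric spherical Gaussian surface of radius r = 0.203 m (within the shell material, 0.136 m < r < 0.341 m).
Enclosed charge is the volume from a to r: Q_enc = (4π/3)ρ(r³ − a³) = 3.627e-6 C.
Gauss's law: E·4πr² = Q_enc/ε₀.
E = |Q_enc|/(4πε₀r²) = (3.627×10^-6)/(4π·8.85×10^-12·(0.203)²) = 7.91×10^5 N/C.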